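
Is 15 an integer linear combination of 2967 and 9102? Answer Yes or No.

By Bézout, 2967p − 9102q = 15 has integer solutions iff gcd(2967, 9102) | 15.
Euclid: 9102 = 3·2967 + 201; 2967 = 14·201 + 153; 201 = 1·153 + 48; 153 = 3·48 + 9; 48 = 5·9 + 3; 9 = 3·3 + 0. gcd = 3; 15 mod 3 = 0. Yes.

Yes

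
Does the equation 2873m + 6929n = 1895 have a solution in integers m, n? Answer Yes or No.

No

gcd(2873, 6929): 6929 = 2·2873 + 1183; 2873 = 2·1183 + 507; 1183 = 2·507 + 169; 507 = 3·169 + 0 → 169
169 does not divide 1895, so a solution does not exist.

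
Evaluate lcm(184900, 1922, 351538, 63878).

184900 = 2² · 5² · 43²; 1922 = 2 · 31²; 351538 = 2 · 11 · 19 · 29²; 63878 = 2 · 19 · 41²
lcm takes max exponent of each prime: 2² · 5² · 11 · 19 · 29² · 31² · 41² · 43² = 52501328643952100

52501328643952100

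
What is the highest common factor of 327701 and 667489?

327701 = 11 · 31³
667489 = 19² · 43²
Common: 1 = 1

1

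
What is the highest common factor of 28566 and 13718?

Euclid: 28566 = 2·13718 + 1130; 13718 = 12·1130 + 158; 1130 = 7·158 + 24; 158 = 6·24 + 14; 24 = 1·14 + 10; 14 = 1·10 + 4; 10 = 2·4 + 2; 4 = 2·2 + 0. Last nonzero remainder: 2.

2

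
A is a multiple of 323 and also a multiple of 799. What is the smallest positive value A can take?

15181

323 = 17 · 19; 799 = 17 · 47
max exponents: 17 · 19 · 47 = 15181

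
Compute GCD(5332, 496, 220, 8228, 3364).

4

5332 = 2² · 31 · 43; 496 = 2⁴ · 31; 220 = 2² · 5 · 11; 8228 = 2² · 11² · 17; 3364 = 2² · 29²
gcd takes min exponent of each prime: 2² = 4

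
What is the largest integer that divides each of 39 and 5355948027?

Euclid: 5355948027 = 137332000·39 + 27; 39 = 1·27 + 12; 27 = 2·12 + 3; 12 = 4·3 + 0. Last nonzero remainder: 3.

3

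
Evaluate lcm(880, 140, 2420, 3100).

880 = 2⁴ · 5 · 11; 140 = 2² · 5 · 7; 2420 = 2² · 5 · 11²; 3100 = 2² · 5² · 31
lcm takes max exponent of each prime: 2⁴ · 5² · 7 · 11² · 31 = 10502800

10502800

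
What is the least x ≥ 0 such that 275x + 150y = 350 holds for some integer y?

4

Reduce mod 150: 275x ≡ 350 (mod 150). With g = gcd(275, 150) = 25 dividing 350, divide through: 11x ≡ 14 (mod 6).
Since gcd(11, 6) = 1, x ≡ 14·(11)⁻¹ ≡ 4 (mod 6). Smallest non-negative: 4.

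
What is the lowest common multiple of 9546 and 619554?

985710414

9546 = 2 · 3 · 37 · 43; 619554 = 2 · 3 · 13³ · 47
max exponents: 2 · 3 · 13³ · 37 · 43 · 47 = 985710414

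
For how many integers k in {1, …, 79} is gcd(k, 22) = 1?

Prime factors of 22: 2, 11. Count integers ≤ 79 divisible by none of them.
By inclusion–exclusion: 79 − ⌊79/2⌋ − ⌊79/11⌋ + ⌊79/22⌋ = 36.

36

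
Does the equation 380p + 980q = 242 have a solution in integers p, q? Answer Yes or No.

No

gcd(380, 980): 980 = 2·380 + 220; 380 = 1·220 + 160; 220 = 1·160 + 60; 160 = 2·60 + 40; 60 = 1·40 + 20; 40 = 2·20 + 0 → 20
20 does not divide 242, so a solution does not exist.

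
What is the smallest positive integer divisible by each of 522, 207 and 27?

36018

522 = 2 · 3² · 29; 207 = 3² · 23; 27 = 3³
lcm takes max exponent of each prime: 2 · 3³ · 23 · 29 = 36018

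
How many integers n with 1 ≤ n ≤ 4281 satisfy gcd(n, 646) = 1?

Prime factors of 646: 2, 17, 19. Count integers ≤ 4281 divisible by none of them.
By inclusion–exclusion: 4281 − ⌊4281/2⌋ − ⌊4281/17⌋ − ⌊4281/19⌋ + ⌊4281/34⌋ + ⌊4281/38⌋ + ⌊4281/323⌋ − ⌊4281/646⌋ = 1909.

1909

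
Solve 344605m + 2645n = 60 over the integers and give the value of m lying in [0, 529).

Euclid: 344605 = 130·2645 + 755; 2645 = 3·755 + 380; 755 = 1·380 + 375; 380 = 1·375 + 5; 375 = 75·5 + 0 → gcd = 5; 60 = 5·12.
Back-substitution yields 344605·(-7) + 2645·(912) = 5, so one solution is m = -7·12 = -84, n = 912·12 = 10944.
Solutions in m differ by 2645/5 = 529; the one in [0, 529) is -84 mod 529 = 445.

445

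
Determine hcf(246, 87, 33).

3

gcd(246, 87): 246 = 2·87 + 72; 87 = 1·72 + 15; 72 = 4·15 + 12; 15 = 1·12 + 3; 12 = 4·3 + 0 → 3
gcd(3, 33): 33 = 11·3 + 0 → 3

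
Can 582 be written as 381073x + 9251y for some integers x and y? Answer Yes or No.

By Bézout, 381073x + 9251y = 582 has integer solutions iff gcd(381073, 9251) | 582.
Euclid: 381073 = 41·9251 + 1782; 9251 = 5·1782 + 341; 1782 = 5·341 + 77; 341 = 4·77 + 33; 77 = 2·33 + 11; 33 = 3·11 + 0. gcd = 11; 582 mod 11 = 10. No.

No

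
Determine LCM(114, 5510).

gcd first: 5510 = 48·114 + 38; 114 = 3·38 + 0 → gcd = 38
lcm = 114·5510/gcd = 628140/38 = 16530

16530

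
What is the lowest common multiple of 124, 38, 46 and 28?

379316

lcm(124, 38) = 124·38/gcd = 4712/2 = 2356
lcm(2356, 46) = 2356·46/gcd = 108376/2 = 54188
lcm(54188, 28) = 54188·28/gcd = 1517264/4 = 379316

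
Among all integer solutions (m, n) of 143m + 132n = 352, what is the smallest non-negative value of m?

Reduce mod 132: 143m ≡ 352 (mod 132). With g = gcd(143, 132) = 11 dividing 352, divide through: 13m ≡ 32 (mod 12).
Since gcd(13, 12) = 1, m ≡ 32·(13)⁻¹ ≡ 8 (mod 12). Smallest non-negative: 8.

8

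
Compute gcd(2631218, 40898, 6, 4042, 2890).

gcd(2631218, 40898): 2631218 = 64·40898 + 13746; 40898 = 2·13746 + 13406; 13746 = 1·13406 + 340; 13406 = 39·340 + 146; 340 = 2·146 + 48; 146 = 3·48 + 2; 48 = 24·2 + 0 → 2
gcd(2, 6): 6 = 3·2 + 0 → 2
gcd(2, 4042): 4042 = 2021·2 + 0 → 2
gcd(2, 2890): 2890 = 1445·2 + 0 → 2

2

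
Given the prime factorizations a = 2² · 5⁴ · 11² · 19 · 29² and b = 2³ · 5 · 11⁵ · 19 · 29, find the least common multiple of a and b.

max exponent per prime: 2³ · 5⁴ · 11⁵ · 19 · 29² = 12867169645000

12867169645000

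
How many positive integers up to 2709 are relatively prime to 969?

Prime factors of 969: 3, 17, 19. Count integers ≤ 2709 divisible by none of them.
By inclusion–exclusion: 2709 − ⌊2709/3⌋ − ⌊2709/17⌋ − ⌊2709/19⌋ + ⌊2709/51⌋ + ⌊2709/57⌋ + ⌊2709/323⌋ − ⌊2709/969⌋ = 1611.

1611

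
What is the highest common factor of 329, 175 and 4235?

gcd(329, 175): 329 = 1·175 + 154; 175 = 1·154 + 21; 154 = 7·21 + 7; 21 = 3·7 + 0 → 7
gcd(7, 4235): 4235 = 605·7 + 0 → 7

7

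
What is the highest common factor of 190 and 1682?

190 = 2 · 5 · 19
1682 = 2 · 29²
Common: 2 = 2

2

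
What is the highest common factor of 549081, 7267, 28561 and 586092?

169

549081 = 3² · 13² · 19²; 7267 = 13² · 43; 28561 = 13⁴; 586092 = 2² · 3 · 13² · 17²
gcd takes min exponent of each prime: 13² = 169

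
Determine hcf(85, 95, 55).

5

gcd(85, 95): 95 = 1·85 + 10; 85 = 8·10 + 5; 10 = 2·5 + 0 → 5
gcd(5, 55): 55 = 11·5 + 0 → 5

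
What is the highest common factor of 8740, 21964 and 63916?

gcd(8740, 21964): 21964 = 2·8740 + 4484; 8740 = 1·4484 + 4256; 4484 = 1·4256 + 228; 4256 = 18·228 + 152; 228 = 1·152 + 76; 152 = 2·76 + 0 → 76
gcd(76, 63916): 63916 = 841·76 + 0 → 76

76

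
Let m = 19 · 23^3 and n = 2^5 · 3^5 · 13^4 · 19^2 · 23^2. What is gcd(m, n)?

min exponent per shared prime: 19 · 23^2 = 10051

10051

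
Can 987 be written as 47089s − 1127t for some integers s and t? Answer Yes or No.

No

gcd(47089, 1127): 47089 = 41·1127 + 882; 1127 = 1·882 + 245; 882 = 3·245 + 147; 245 = 1·147 + 98; 147 = 1·98 + 49; 98 = 2·49 + 0 → 49
49 does not divide 987, so a solution does not exist.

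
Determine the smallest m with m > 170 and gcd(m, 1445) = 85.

Multiples of 85 above 170: 85·3, 85·4, … . Need the cofactor coprime to 1445/85 = 17.
Checking s = 3, 4, … the first with gcd(s, 17) = 1 is s = 3, giving 255.

255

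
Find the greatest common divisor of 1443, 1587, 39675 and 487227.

1443 = 3 · 13 · 37; 1587 = 3 · 23²; 39675 = 3 · 5² · 23²; 487227 = 3 · 13² · 31²
gcd takes min exponent of each prime: 3 = 3

3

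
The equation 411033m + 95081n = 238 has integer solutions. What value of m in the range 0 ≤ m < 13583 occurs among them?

901

Reduce mod 95081: 411033m ≡ 238 (mod 95081). With g = gcd(411033, 95081) = 7 dividing 238, divide through: 58719m ≡ 34 (mod 13583).
Since gcd(58719, 13583) = 1, m ≡ 34·(58719)⁻¹ ≡ 901 (mod 13583). Smallest non-negative: 901.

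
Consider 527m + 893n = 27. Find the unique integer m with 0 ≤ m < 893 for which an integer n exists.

gcd(527, 893) = 1 (Euclid: 893 = 1·527 + 366; 527 = 1·366 + 161; 366 = 2·161 + 44; 161 = 3·44 + 29; 44 = 1·29 + 15; 29 = 1·15 + 14; 15 = 1·14 + 1; 14 = 14·1 + 0), and 1 | 27.
Extended Euclid: 527·(-61) + 893·(36) = 1. Scale by 27: m₀ = -1647.
General solution m = m₀ + 893t; reducing mod 893 gives m = 139 (and n = -82).

139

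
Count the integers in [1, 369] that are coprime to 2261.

283

Prime factors of 2261: 7, 17, 19. Count integers ≤ 369 divisible by none of them.
By inclusion–exclusion: 369 − ⌊369/7⌋ − ⌊369/17⌋ − ⌊369/19⌋ + ⌊369/119⌋ + ⌊369/133⌋ + ⌊369/323⌋ − ⌊369/2261⌋ = 283.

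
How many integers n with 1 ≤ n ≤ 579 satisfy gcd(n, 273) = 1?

305

273 = 3·7·13. Inclusion–exclusion on these primes:
579 − ⌊579/3⌋ − ⌊579/7⌋ − ⌊579/13⌋ + ⌊579/21⌋ + ⌊579/39⌋ + ⌊579/91⌋ − ⌊579/273⌋ = 305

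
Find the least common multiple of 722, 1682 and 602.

lcm(722, 1682) = 722·1682/gcd = 1214404/2 = 607202
lcm(607202, 602) = 607202·602/gcd = 365535604/2 = 182767802

182767802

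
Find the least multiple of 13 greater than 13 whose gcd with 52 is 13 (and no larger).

39

Multiples of 13 above 13: 13·2, 13·3, … . Need the cofactor coprime to 52/13 = 4.
Checking s = 2, 3, … the first with gcd(s, 4) = 1 is s = 3, giving 39.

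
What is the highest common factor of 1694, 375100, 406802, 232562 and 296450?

242

gcd(1694, 375100): 375100 = 221·1694 + 726; 1694 = 2·726 + 242; 726 = 3·242 + 0 → 242
gcd(242, 406802): 406802 = 1681·242 + 0 → 242
gcd(242, 232562): 232562 = 961·242 + 0 → 242
gcd(242, 296450): 296450 = 1225·242 + 0 → 242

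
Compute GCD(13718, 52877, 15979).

gcd(13718, 52877): 52877 = 3·13718 + 11723; 13718 = 1·11723 + 1995; 11723 = 5·1995 + 1748; 1995 = 1·1748 + 247; 1748 = 7·247 + 19; 247 = 13·19 + 0 → 19
gcd(19, 15979): 15979 = 841·19 + 0 → 19

19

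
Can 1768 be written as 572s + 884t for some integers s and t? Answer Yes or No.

By Bézout, 572s + 884t = 1768 has integer solutions iff gcd(572, 884) | 1768.
Euclid: 884 = 1·572 + 312; 572 = 1·312 + 260; 312 = 1·260 + 52; 260 = 5·52 + 0. gcd = 52; 1768 mod 52 = 0. Yes.

Yes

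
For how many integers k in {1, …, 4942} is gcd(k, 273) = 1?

273 = 3·7·13. Inclusion–exclusion on these primes:
4942 − ⌊4942/3⌋ − ⌊4942/7⌋ − ⌊4942/13⌋ + ⌊4942/21⌋ + ⌊4942/39⌋ + ⌊4942/91⌋ − ⌊4942/273⌋ = 2606

2606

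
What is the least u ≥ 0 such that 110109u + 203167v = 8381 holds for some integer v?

561

Euclid: 203167 = 1·110109 + 93058; 110109 = 1·93058 + 17051; 93058 = 5·17051 + 7803; 17051 = 2·7803 + 1445; 7803 = 5·1445 + 578; 1445 = 2·578 + 289; 578 = 2·289 + 0 → gcd = 289; 8381 = 289·29.
Back-substitution yields 110109·(286) + 203167·(-155) = 289, so one solution is u = 286·29 = 8294, v = -155·29 = -4495.
Solutions in u differ by 203167/289 = 703; the one in [0, 703) is 8294 mod 703 = 561.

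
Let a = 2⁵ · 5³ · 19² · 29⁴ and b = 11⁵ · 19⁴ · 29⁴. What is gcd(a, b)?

min exponent per shared prime: 19² · 29⁴ = 255328441

255328441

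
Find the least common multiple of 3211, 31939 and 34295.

lcm(3211, 31939) = 3211·31939/gcd = 102556129/19 = 5397691
lcm(5397691, 34295) = 5397691·34295/gcd = 185113812845/19 = 9742832255

9742832255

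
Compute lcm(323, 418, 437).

323 = 17 · 19; 418 = 2 · 11 · 19; 437 = 19 · 23
lcm takes max exponent of each prime: 2 · 11 · 17 · 19 · 23 = 163438

163438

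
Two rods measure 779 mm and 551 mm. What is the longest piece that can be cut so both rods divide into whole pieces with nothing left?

19

779 = 19 · 41
551 = 19 · 29
Common: 19 = 19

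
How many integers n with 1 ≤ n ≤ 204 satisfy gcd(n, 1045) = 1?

141

Prime factors of 1045: 5, 11, 19. Count integers ≤ 204 divisible by none of them.
By inclusion–exclusion: 204 − ⌊204/5⌋ − ⌊204/11⌋ − ⌊204/19⌋ + ⌊204/55⌋ + ⌊204/95⌋ + ⌊204/209⌋ − ⌊204/1045⌋ = 141.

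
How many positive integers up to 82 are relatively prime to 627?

47

Prime factors of 627: 3, 11, 19. Count integers ≤ 82 divisible by none of them.
By inclusion–exclusion: 82 − ⌊82/3⌋ − ⌊82/11⌋ − ⌊82/19⌋ + ⌊82/33⌋ + ⌊82/57⌋ + ⌊82/209⌋ − ⌊82/627⌋ = 47.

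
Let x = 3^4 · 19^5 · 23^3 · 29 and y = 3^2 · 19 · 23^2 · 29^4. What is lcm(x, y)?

max exponent per prime: 3^4 · 19^5 · 23^3 · 29^4 = 1725951244095098613

1725951244095098613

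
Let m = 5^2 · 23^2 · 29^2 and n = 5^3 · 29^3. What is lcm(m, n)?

1612722625

max exponent per prime: 5^3 · 23^2 · 29^3 = 1612722625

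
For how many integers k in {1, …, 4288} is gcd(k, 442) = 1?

442 = 2·13·17. Inclusion–exclusion on these primes:
4288 − ⌊4288/2⌋ − ⌊4288/13⌋ − ⌊4288/17⌋ + ⌊4288/26⌋ + ⌊4288/34⌋ + ⌊4288/221⌋ − ⌊4288/442⌋ = 1863

1863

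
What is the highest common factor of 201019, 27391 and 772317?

91

201019 = 7 · 13 · 47²; 27391 = 7² · 13 · 43; 772317 = 3² · 7 · 13 · 23 · 41
gcd takes min exponent of each prime: 7 · 13 = 91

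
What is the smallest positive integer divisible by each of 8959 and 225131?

6979061

gcd first: 225131 = 25·8959 + 1156; 8959 = 7·1156 + 867; 1156 = 1·867 + 289; 867 = 3·289 + 0 → gcd = 289
lcm = 8959·225131/gcd = 2016948629/289 = 6979061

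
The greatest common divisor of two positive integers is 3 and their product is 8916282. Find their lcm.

For any two positive integers, gcd × lcm equals their product. Hence lcm = 8916282 / 3 = 2972094.

2972094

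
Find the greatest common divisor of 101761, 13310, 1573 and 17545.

gcd(101761, 13310): 101761 = 7·13310 + 8591; 13310 = 1·8591 + 4719; 8591 = 1·4719 + 3872; 4719 = 1·3872 + 847; 3872 = 4·847 + 484; 847 = 1·484 + 363; 484 = 1·363 + 121; 363 = 3·121 + 0 → 121
gcd(121, 1573): 1573 = 13·121 + 0 → 121
gcd(121, 17545): 17545 = 145·121 + 0 → 121

121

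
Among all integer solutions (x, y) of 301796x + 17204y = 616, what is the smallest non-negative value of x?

380

gcd(301796, 17204) = 44 (Euclid: 301796 = 17·17204 + 9328; 17204 = 1·9328 + 7876; 9328 = 1·7876 + 1452; 7876 = 5·1452 + 616; 1452 = 2·616 + 220; 616 = 2·220 + 176; 220 = 1·176 + 44; 176 = 4·44 + 0), and 44 | 616.
Extended Euclid: 301796·(83) + 17204·(-1456) = 44. Scale by 14: x₀ = 1162.
General solution x = x₀ + 391t; reducing mod 391 gives x = 380 (and y = -6666).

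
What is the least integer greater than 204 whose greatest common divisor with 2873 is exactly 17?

2873 = 17·169. Any t with gcd(t, 2873) = 17 is a multiple of 17, say 17s, with s coprime to 169.
Need s > 204/17, so s ≥ 13. First s ≥ 13 with gcd(s, 169) = 1 is s = 14. Thus t = 17·14 = 238.

238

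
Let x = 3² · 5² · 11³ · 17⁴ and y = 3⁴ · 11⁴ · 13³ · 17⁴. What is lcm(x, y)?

max exponent per prime: 3⁴ · 5² · 11⁴ · 13³ · 17⁴ = 5440283233166925

5440283233166925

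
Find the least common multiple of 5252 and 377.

5252 = 2² · 13 · 101; 377 = 13 · 29
max exponents: 2² · 13 · 29 · 101 = 152308

152308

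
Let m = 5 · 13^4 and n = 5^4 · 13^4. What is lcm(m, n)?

17850625

max exponent per prime: 5^4 · 13^4 = 17850625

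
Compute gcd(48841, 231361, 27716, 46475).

48841 = 13² · 17²; 231361 = 13² · 37²; 27716 = 2² · 13² · 41; 46475 = 5² · 11 · 13²
gcd takes min exponent of each prime: 13² = 169

169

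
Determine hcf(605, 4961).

605 = 5 · 11²
4961 = 11² · 41
Common: 11² = 121

121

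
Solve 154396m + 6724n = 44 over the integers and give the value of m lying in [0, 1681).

709

Euclid: 154396 = 22·6724 + 6468; 6724 = 1·6468 + 256; 6468 = 25·256 + 68; 256 = 3·68 + 52; 68 = 1·52 + 16; 52 = 3·16 + 4; 16 = 4·4 + 0 → gcd = 4; 44 = 4·11.
Back-substitution yields 154396·(-394) + 6724·(9047) = 4, so one solution is m = -394·11 = -4334, n = 9047·11 = 99517.
Solutions in m differ by 6724/4 = 1681; the one in [0, 1681) is -4334 mod 1681 = 709.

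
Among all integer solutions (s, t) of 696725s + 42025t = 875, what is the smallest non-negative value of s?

254

Euclid: 696725 = 16·42025 + 24325; 42025 = 1·24325 + 17700; 24325 = 1·17700 + 6625; 17700 = 2·6625 + 4450; 6625 = 1·4450 + 2175; 4450 = 2·2175 + 100; 2175 = 21·100 + 75; 100 = 1·75 + 25; 75 = 3·25 + 0 → gcd = 25; 875 = 25·35.
Back-substitution yields 696725·(-425) + 42025·(7046) = 25, so one solution is s = -425·35 = -14875, t = 7046·35 = 246610.
Solutions in s differ by 42025/25 = 1681; the one in [0, 1681) is -14875 mod 1681 = 254.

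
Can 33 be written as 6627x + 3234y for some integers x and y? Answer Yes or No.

gcd(6627, 3234): 6627 = 2·3234 + 159; 3234 = 20·159 + 54; 159 = 2·54 + 51; 54 = 1·51 + 3; 51 = 17·3 + 0 → 3
3 divides 33, so a solution exists.

Yes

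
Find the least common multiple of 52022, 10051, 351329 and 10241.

52022 = 2 · 19 · 37²; 10051 = 19 · 23²; 351329 = 11 · 19 · 41²; 10241 = 7² · 11 · 19
lcm takes max exponent of each prime: 2 · 7² · 11 · 19 · 23² · 37² · 41² = 24934415686642

24934415686642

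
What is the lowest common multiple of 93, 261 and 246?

93 = 3 · 31; 261 = 3² · 29; 246 = 2 · 3 · 41
lcm takes max exponent of each prime: 2 · 3² · 29 · 31 · 41 = 663462

663462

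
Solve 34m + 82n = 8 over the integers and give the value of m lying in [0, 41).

34

gcd(34, 82) = 2 (Euclid: 82 = 2·34 + 14; 34 = 2·14 + 6; 14 = 2·6 + 2; 6 = 3·2 + 0), and 2 | 8.
Extended Euclid: 34·(-12) + 82·(5) = 2. Scale by 4: m₀ = -48.
General solution m = m₀ + 41t; reducing mod 41 gives m = 34 (and n = -14).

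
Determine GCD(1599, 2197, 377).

13

gcd(1599, 2197): 2197 = 1·1599 + 598; 1599 = 2·598 + 403; 598 = 1·403 + 195; 403 = 2·195 + 13; 195 = 15·13 + 0 → 13
gcd(13, 377): 377 = 29·13 + 0 → 13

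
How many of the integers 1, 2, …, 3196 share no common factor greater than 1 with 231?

1661

Prime factors of 231: 3, 7, 11. Count integers ≤ 3196 divisible by none of them.
By inclusion–exclusion: 3196 − ⌊3196/3⌋ − ⌊3196/7⌋ − ⌊3196/11⌋ + ⌊3196/21⌋ + ⌊3196/33⌋ + ⌊3196/77⌋ − ⌊3196/231⌋ = 1661.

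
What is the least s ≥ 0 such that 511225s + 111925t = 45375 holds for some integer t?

Reduce mod 111925: 511225s ≡ 45375 (mod 111925). With g = gcd(511225, 111925) = 3025 dividing 45375, divide through: 169s ≡ 15 (mod 37).
Since gcd(169, 37) = 1, s ≡ 15·(169)⁻¹ ≡ 6 (mod 37). Smallest non-negative: 6.

6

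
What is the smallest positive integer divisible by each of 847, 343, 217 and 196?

5146372

847 = 7 · 11²; 343 = 7³; 217 = 7 · 31; 196 = 2² · 7²
lcm takes max exponent of each prime: 2² · 7³ · 11² · 31 = 5146372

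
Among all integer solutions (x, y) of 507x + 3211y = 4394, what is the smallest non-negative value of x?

gcd(507, 3211) = 169 (Euclid: 3211 = 6·507 + 169; 507 = 3·169 + 0), and 169 | 4394.
Extended Euclid: 507·(-6) + 3211·(1) = 169. Scale by 26: x₀ = -156.
General solution x = x₀ + 19t; reducing mod 19 gives x = 15 (and y = -1).

15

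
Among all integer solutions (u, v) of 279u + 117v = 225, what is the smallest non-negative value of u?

5

Reduce mod 117: 279u ≡ 225 (mod 117). With g = gcd(279, 117) = 9 dividing 225, divide through: 31u ≡ 25 (mod 13).
Since gcd(31, 13) = 1, u ≡ 25·(31)⁻¹ ≡ 5 (mod 13). Smallest non-negative: 5.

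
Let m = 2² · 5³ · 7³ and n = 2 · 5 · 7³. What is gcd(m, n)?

min exponent per shared prime: 2 · 5 · 7³ = 3430

3430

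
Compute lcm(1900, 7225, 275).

6040100

lcm(1900, 7225) = 1900·7225/gcd = 13727500/25 = 549100
lcm(549100, 275) = 549100·275/gcd = 151002500/25 = 6040100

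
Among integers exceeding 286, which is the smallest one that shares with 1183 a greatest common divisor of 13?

1183 = 13·91. Any a with gcd(a, 1183) = 13 is a multiple of 13, say 13s, with s coprime to 91.
Need s > 286/13, so s ≥ 23. First s ≥ 23 with gcd(s, 91) = 1 is s = 23. Thus a = 13·23 = 299.

299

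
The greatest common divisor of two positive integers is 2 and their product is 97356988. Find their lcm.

48678494

For any two positive integers, gcd × lcm equals their product. Hence lcm = 97356988 / 2 = 48678494.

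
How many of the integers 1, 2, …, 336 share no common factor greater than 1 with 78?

78 = 2·3·13. Inclusion–exclusion on these primes:
336 − ⌊336/2⌋ − ⌊336/3⌋ − ⌊336/13⌋ + ⌊336/6⌋ + ⌊336/26⌋ + ⌊336/39⌋ − ⌊336/78⌋ = 103

103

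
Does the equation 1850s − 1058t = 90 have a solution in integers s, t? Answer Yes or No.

Yes

gcd(1850, 1058): 1850 = 1·1058 + 792; 1058 = 1·792 + 266; 792 = 2·266 + 260; 266 = 1·260 + 6; 260 = 43·6 + 2; 6 = 3·2 + 0 → 2
2 divides 90, so a solution exists.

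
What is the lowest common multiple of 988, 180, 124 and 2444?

64778220

988 = 2² · 13 · 19; 180 = 2² · 3² · 5; 124 = 2² · 31; 2444 = 2² · 13 · 47
lcm takes max exponent of each prime: 2² · 3² · 5 · 13 · 19 · 31 · 47 = 64778220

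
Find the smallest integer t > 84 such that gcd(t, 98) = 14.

112

98 = 14·7. Any t with gcd(t, 98) = 14 is a multiple of 14, say 14s, with s coprime to 7.
Need s > 84/14, so s ≥ 7. First s ≥ 7 with gcd(s, 7) = 1 is s = 8. Thus t = 14·8 = 112.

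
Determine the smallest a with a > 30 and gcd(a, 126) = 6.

48

gcd(a, 126) = 6 forces 6 | a; write a = 6s. Then gcd(6s, 6·21) = 6·gcd(s, 21), so need gcd(s, 21) = 1.
6s > 30 gives s ≥ 6. The least s ≥ 6 coprime to 21 is 8, so a = 6·8 = 48.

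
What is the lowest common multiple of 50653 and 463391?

gcd first: 463391 = 9·50653 + 7514; 50653 = 6·7514 + 5569; 7514 = 1·5569 + 1945; 5569 = 2·1945 + 1679; 1945 = 1·1679 + 266; 1679 = 6·266 + 83; 266 = 3·83 + 17; 83 = 4·17 + 15; 17 = 1·15 + 2; 15 = 7·2 + 1; 2 = 2·1 + 0 → gcd = 1
lcm = 50653·463391/gcd = 23472144323/1 = 23472144323

23472144323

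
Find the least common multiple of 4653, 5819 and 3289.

lcm(4653, 5819) = 4653·5819/gcd = 27075807/11 = 2461437
lcm(2461437, 3289) = 2461437·3289/gcd = 8095666293/253 = 31998681

31998681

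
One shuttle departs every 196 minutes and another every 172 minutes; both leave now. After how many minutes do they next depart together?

8428

gcd first: 196 = 1·172 + 24; 172 = 7·24 + 4; 24 = 6·4 + 0 → gcd = 4
lcm = 196·172/gcd = 33712/4 = 8428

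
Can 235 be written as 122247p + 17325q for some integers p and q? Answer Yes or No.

gcd(122247, 17325): 122247 = 7·17325 + 972; 17325 = 17·972 + 801; 972 = 1·801 + 171; 801 = 4·171 + 117; 171 = 1·117 + 54; 117 = 2·54 + 9; 54 = 6·9 + 0 → 9
9 does not divide 235, so a solution does not exist.

No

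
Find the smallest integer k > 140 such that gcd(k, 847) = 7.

gcd(k, 847) = 7 forces 7 | k; write k = 7s. Then gcd(7s, 7·121) = 7·gcd(s, 121), so need gcd(s, 121) = 1.
7s > 140 gives s ≥ 21. The least s ≥ 21 coprime to 121 is 21, so k = 7·21 = 147.

147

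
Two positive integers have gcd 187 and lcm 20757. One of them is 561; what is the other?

p·q = gcd·lcm = 187·20757 = 3881559, so q = 3881559/561 = 6919.

6919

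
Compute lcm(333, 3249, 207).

333 = 3² · 37; 3249 = 3² · 19²; 207 = 3² · 23
lcm takes max exponent of each prime: 3² · 19² · 23 · 37 = 2764899

2764899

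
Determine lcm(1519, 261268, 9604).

12802132

1519 = 7² · 31; 261268 = 2² · 7² · 31 · 43; 9604 = 2² · 7⁴
lcm takes max exponent of each prime: 2² · 7⁴ · 31 · 43 = 12802132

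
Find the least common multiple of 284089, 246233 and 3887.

9520106479

284089 = 13² · 41²; 246233 = 13² · 31 · 47; 3887 = 13² · 23
lcm takes max exponent of each prime: 13² · 23 · 31 · 41² · 47 = 9520106479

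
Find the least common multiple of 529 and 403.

529 = 23²; 403 = 13 · 31
max exponents: 13 · 23² · 31 = 213187

213187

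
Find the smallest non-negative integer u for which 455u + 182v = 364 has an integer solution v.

0

Euclid: 455 = 2·182 + 91; 182 = 2·91 + 0 → gcd = 91; 364 = 91·4.
Back-substitution yields 455·(1) + 182·(-2) = 91, so one solution is u = 1·4 = 4, v = -2·4 = -8.
Solutions in u differ by 182/91 = 2; the one in [0, 2) is 4 mod 2 = 0.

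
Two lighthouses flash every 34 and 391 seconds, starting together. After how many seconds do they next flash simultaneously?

782

gcd first: 391 = 11·34 + 17; 34 = 2·17 + 0 → gcd = 17
lcm = 34·391/gcd = 13294/17 = 782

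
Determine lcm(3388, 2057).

57596

gcd first: 3388 = 1·2057 + 1331; 2057 = 1·1331 + 726; 1331 = 1·726 + 605; 726 = 1·605 + 121; 605 = 5·121 + 0 → gcd = 121
lcm = 3388·2057/gcd = 6969116/121 = 57596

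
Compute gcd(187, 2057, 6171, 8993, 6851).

187 = 11 · 17; 2057 = 11² · 17; 6171 = 3 · 11² · 17; 8993 = 17 · 23²; 6851 = 13 · 17 · 31
gcd takes min exponent of each prime: 17 = 17

17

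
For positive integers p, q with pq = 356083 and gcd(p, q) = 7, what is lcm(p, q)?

50869

gcd·lcm = product, so lcm = 356083/7 = 50869.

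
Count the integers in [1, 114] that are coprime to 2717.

90

Prime factors of 2717: 11, 13, 19. Count integers ≤ 114 divisible by none of them.
By inclusion–exclusion: 114 − ⌊114/11⌋ − ⌊114/13⌋ − ⌊114/19⌋ + ⌊114/143⌋ + ⌊114/209⌋ + ⌊114/247⌋ − ⌊114/2717⌋ = 90.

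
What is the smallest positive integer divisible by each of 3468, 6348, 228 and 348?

1010849172

lcm(3468, 6348) = 3468·6348/gcd = 22014864/12 = 1834572
lcm(1834572, 228) = 1834572·228/gcd = 418282416/12 = 34856868
lcm(34856868, 348) = 34856868·348/gcd = 12130190064/12 = 1010849172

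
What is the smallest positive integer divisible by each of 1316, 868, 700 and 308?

lcm(1316, 868) = 1316·868/gcd = 1142288/28 = 40796
lcm(40796, 700) = 40796·700/gcd = 28557200/28 = 1019900
lcm(1019900, 308) = 1019900·308/gcd = 314129200/28 = 11218900

11218900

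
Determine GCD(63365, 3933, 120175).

gcd(63365, 3933): 63365 = 16·3933 + 437; 3933 = 9·437 + 0 → 437
gcd(437, 120175): 120175 = 275·437 + 0 → 437

437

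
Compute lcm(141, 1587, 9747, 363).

29323098981

141 = 3 · 47; 1587 = 3 · 23²; 9747 = 3³ · 19²; 363 = 3 · 11²
lcm takes max exponent of each prime: 3³ · 11² · 19² · 23² · 47 = 29323098981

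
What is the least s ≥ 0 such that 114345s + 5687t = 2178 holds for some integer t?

gcd(114345, 5687) = 121 (Euclid: 114345 = 20·5687 + 605; 5687 = 9·605 + 242; 605 = 2·242 + 121; 242 = 2·121 + 0), and 121 | 2178.
Extended Euclid: 114345·(19) + 5687·(-382) = 121. Scale by 18: s₀ = 342.
General solution s = s₀ + 47k; reducing mod 47 gives s = 13 (and t = -261).

13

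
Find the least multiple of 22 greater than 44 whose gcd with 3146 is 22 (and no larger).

66

gcd(k, 3146) = 22 forces 22 | k; write k = 22s. Then gcd(22s, 22·143) = 22·gcd(s, 143), so need gcd(s, 143) = 1.
22s > 44 gives s ≥ 3. The least s ≥ 3 coprime to 143 is 3, so k = 22·3 = 66.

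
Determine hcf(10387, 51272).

Euclid: 51272 = 4·10387 + 9724; 10387 = 1·9724 + 663; 9724 = 14·663 + 442; 663 = 1·442 + 221; 442 = 2·221 + 0. Last nonzero remainder: 221.

221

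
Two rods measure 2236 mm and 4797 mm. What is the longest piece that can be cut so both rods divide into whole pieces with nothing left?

13

Euclid: 4797 = 2·2236 + 325; 2236 = 6·325 + 286; 325 = 1·286 + 39; 286 = 7·39 + 13; 39 = 3·13 + 0. Last nonzero remainder: 13.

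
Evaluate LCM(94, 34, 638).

509762

94 = 2 · 47; 34 = 2 · 17; 638 = 2 · 11 · 29
lcm takes max exponent of each prime: 2 · 11 · 17 · 29 · 47 = 509762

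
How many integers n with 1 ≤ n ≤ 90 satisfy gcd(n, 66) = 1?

27

66 = 2·3·11. Inclusion–exclusion on these primes:
90 − ⌊90/2⌋ − ⌊90/3⌋ − ⌊90/11⌋ + ⌊90/6⌋ + ⌊90/22⌋ + ⌊90/33⌋ − ⌊90/66⌋ = 27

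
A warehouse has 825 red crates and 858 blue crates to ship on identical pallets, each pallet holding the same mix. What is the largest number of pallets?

Euclid: 858 = 1·825 + 33; 825 = 25·33 + 0. Last nonzero remainder: 33.

33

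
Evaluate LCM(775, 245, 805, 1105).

193026925

775 = 5² · 31; 245 = 5 · 7²; 805 = 5 · 7 · 23; 1105 = 5 · 13 · 17
lcm takes max exponent of each prime: 5² · 7² · 13 · 17 · 23 · 31 = 193026925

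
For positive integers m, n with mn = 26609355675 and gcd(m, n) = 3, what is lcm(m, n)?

8869785225

gcd·lcm = product, so lcm = 26609355675/3 = 8869785225.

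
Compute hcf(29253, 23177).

29253 = 3 · 7² · 199
23177 = 7² · 11 · 43
Common: 7² = 49

49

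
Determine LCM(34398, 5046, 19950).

13741141050

34398 = 2 · 3³ · 7² · 13; 5046 = 2 · 3 · 29²; 19950 = 2 · 3 · 5² · 7 · 19
lcm takes max exponent of each prime: 2 · 3³ · 5² · 7² · 13 · 19 · 29² = 13741141050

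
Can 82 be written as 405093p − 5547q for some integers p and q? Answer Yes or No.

No

gcd(405093, 5547): 405093 = 73·5547 + 162; 5547 = 34·162 + 39; 162 = 4·39 + 6; 39 = 6·6 + 3; 6 = 2·3 + 0 → 3
3 does not divide 82, so a solution does not exist.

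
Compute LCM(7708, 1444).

7708 = 2² · 41 · 47; 1444 = 2² · 19²
max exponents: 2² · 19² · 41 · 47 = 2782588

2782588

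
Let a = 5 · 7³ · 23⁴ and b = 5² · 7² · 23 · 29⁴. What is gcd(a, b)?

min exponent per shared prime: 5 · 7² · 23 = 5635

5635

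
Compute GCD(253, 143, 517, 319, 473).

253 = 11 · 23; 143 = 11 · 13; 517 = 11 · 47; 319 = 11 · 29; 473 = 11 · 43
gcd takes min exponent of each prime: 11 = 11

11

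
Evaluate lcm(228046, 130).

1140230

228046 = 2 · 7² · 13 · 179; 130 = 2 · 5 · 13
max exponents: 2 · 5 · 7² · 13 · 179 = 1140230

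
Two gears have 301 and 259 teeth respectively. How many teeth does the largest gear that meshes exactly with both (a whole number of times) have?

7

Euclid: 301 = 1·259 + 42; 259 = 6·42 + 7; 42 = 6·7 + 0. Last nonzero remainder: 7.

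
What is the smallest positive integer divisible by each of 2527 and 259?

gcd first: 2527 = 9·259 + 196; 259 = 1·196 + 63; 196 = 3·63 + 7; 63 = 9·7 + 0 → gcd = 7
lcm = 2527·259/gcd = 654493/7 = 93499

93499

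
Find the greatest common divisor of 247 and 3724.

Euclid: 3724 = 15·247 + 19; 247 = 13·19 + 0. Last nonzero remainder: 19.

19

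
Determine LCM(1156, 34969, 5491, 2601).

23918796

1156 = 2² · 17²; 34969 = 11² · 17²; 5491 = 17² · 19; 2601 = 3² · 17²
lcm takes max exponent of each prime: 2² · 3² · 11² · 17² · 19 = 23918796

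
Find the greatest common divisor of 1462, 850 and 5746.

gcd(1462, 850): 1462 = 1·850 + 612; 850 = 1·612 + 238; 612 = 2·238 + 136; 238 = 1·136 + 102; 136 = 1·102 + 34; 102 = 3·34 + 0 → 34
gcd(34, 5746): 5746 = 169·34 + 0 → 34

34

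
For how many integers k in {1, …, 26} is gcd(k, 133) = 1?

133 = 7·19. Inclusion–exclusion on these primes:
26 − ⌊26/7⌋ − ⌊26/19⌋ + ⌊26/133⌋ = 22

22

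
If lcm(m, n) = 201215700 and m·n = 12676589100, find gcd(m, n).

63

gcd·lcm = product, so gcd = 12676589100/201215700 = 63.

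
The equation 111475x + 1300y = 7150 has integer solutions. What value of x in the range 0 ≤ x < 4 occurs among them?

2

Euclid: 111475 = 85·1300 + 975; 1300 = 1·975 + 325; 975 = 3·325 + 0 → gcd = 325; 7150 = 325·22.
Back-substitution yields 111475·(-1) + 1300·(86) = 325, so one solution is x = -1·22 = -22, y = 86·22 = 1892.
Solutions in x differ by 1300/325 = 4; the one in [0, 4) is -22 mod 4 = 2.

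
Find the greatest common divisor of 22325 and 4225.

25

Euclid: 22325 = 5·4225 + 1200; 4225 = 3·1200 + 625; 1200 = 1·625 + 575; 625 = 1·575 + 50; 575 = 11·50 + 25; 50 = 2·25 + 0. Last nonzero remainder: 25.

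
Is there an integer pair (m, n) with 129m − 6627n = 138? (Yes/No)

By Bézout, 129m − 6627n = 138 has integer solutions iff gcd(129, 6627) | 138.
Euclid: 6627 = 51·129 + 48; 129 = 2·48 + 33; 48 = 1·33 + 15; 33 = 2·15 + 3; 15 = 5·3 + 0. gcd = 3; 138 mod 3 = 0. Yes.

Yes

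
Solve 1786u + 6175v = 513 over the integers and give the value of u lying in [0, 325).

308

Reduce mod 6175: 1786u ≡ 513 (mod 6175). With g = gcd(1786, 6175) = 19 dividing 513, divide through: 94u ≡ 27 (mod 325).
Since gcd(94, 325) = 1, u ≡ 27·(94)⁻¹ ≡ 308 (mod 325). Smallest non-negative: 308.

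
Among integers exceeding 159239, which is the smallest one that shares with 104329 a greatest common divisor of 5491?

164730

Multiples of 5491 above 159239: 5491·30, 5491·31, … . Need the cofactor coprime to 104329/5491 = 19.
Checking s = 30, 31, … the first with gcd(s, 19) = 1 is s = 30, giving 164730.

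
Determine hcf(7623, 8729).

7

7623 = 3² · 7 · 11²
8729 = 7 · 29 · 43
Common: 7 = 7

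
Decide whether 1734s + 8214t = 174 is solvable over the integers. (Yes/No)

By Bézout, 1734s + 8214t = 174 has integer solutions iff gcd(1734, 8214) | 174.
Euclid: 8214 = 4·1734 + 1278; 1734 = 1·1278 + 456; 1278 = 2·456 + 366; 456 = 1·366 + 90; 366 = 4·90 + 6; 90 = 15·6 + 0. gcd = 6; 174 mod 6 = 0. Yes.

Yes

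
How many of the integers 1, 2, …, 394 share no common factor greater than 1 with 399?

399 = 3·7·19. Inclusion–exclusion on these primes:
394 − ⌊394/3⌋ − ⌊394/7⌋ − ⌊394/19⌋ + ⌊394/21⌋ + ⌊394/57⌋ + ⌊394/133⌋ − ⌊394/399⌋ = 213

213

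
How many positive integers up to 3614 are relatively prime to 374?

1547

Prime factors of 374: 2, 11, 17. Count integers ≤ 3614 divisible by none of them.
By inclusion–exclusion: 3614 − ⌊3614/2⌋ − ⌊3614/11⌋ − ⌊3614/17⌋ + ⌊3614/22⌋ + ⌊3614/34⌋ + ⌊3614/187⌋ − ⌊3614/374⌋ = 1547.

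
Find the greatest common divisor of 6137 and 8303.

361

Euclid: 8303 = 1·6137 + 2166; 6137 = 2·2166 + 1805; 2166 = 1·1805 + 361; 1805 = 5·361 + 0. Last nonzero remainder: 361.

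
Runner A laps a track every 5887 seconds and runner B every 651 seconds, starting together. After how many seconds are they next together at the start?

gcd first: 5887 = 9·651 + 28; 651 = 23·28 + 7; 28 = 4·7 + 0 → gcd = 7
lcm = 5887·651/gcd = 3832437/7 = 547491

547491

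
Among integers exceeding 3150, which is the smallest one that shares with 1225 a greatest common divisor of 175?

3325

gcd(t, 1225) = 175 forces 175 | t; write t = 175s. Then gcd(175s, 175·7) = 175·gcd(s, 7), so need gcd(s, 7) = 1.
175s > 3150 gives s ≥ 19. The least s ≥ 19 coprime to 7 is 19, so t = 175·19 = 3325.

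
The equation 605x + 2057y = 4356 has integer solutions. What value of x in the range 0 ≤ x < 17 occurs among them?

14

Reduce mod 2057: 605x ≡ 4356 (mod 2057). With g = gcd(605, 2057) = 121 dividing 4356, divide through: 5x ≡ 36 (mod 17).
Since gcd(5, 17) = 1, x ≡ 36·(5)⁻¹ ≡ 14 (mod 17). Smallest non-negative: 14.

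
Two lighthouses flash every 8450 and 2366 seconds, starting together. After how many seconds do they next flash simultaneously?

8450 = 2 · 5² · 13²; 2366 = 2 · 7 · 13²
max exponents: 2 · 5² · 7 · 13² = 59150

59150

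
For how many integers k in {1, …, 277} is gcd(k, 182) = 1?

Prime factors of 182: 2, 7, 13. Count integers ≤ 277 divisible by none of them.
By inclusion–exclusion: 277 − ⌊277/2⌋ − ⌊277/7⌋ − ⌊277/13⌋ + ⌊277/14⌋ + ⌊277/26⌋ + ⌊277/91⌋ − ⌊277/182⌋ = 110.

110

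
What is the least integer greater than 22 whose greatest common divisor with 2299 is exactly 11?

2299 = 11·209. Any t with gcd(t, 2299) = 11 is a multiple of 11, say 11s, with s coprime to 209.
Need s > 22/11, so s ≥ 3. First s ≥ 3 with gcd(s, 209) = 1 is s = 3. Thus t = 11·3 = 33.

33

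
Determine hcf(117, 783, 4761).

9

117 = 3² · 13; 783 = 3³ · 29; 4761 = 3² · 23²
gcd takes min exponent of each prime: 3² = 9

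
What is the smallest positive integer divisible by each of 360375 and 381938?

gcd first: 381938 = 1·360375 + 21563; 360375 = 16·21563 + 15367; 21563 = 1·15367 + 6196; 15367 = 2·6196 + 2975; 6196 = 2·2975 + 246; 2975 = 12·246 + 23; 246 = 10·23 + 16; 23 = 1·16 + 7; 16 = 2·7 + 2; 7 = 3·2 + 1; 2 = 2·1 + 0 → gcd = 1
lcm = 360375·381938/gcd = 137640906750/1 = 137640906750

137640906750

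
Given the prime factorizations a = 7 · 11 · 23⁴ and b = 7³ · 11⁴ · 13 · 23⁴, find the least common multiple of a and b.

18269201129179

max exponent per prime: 7³ · 11⁴ · 13 · 23⁴ = 18269201129179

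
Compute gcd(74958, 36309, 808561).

13

gcd(74958, 36309): 74958 = 2·36309 + 2340; 36309 = 15·2340 + 1209; 2340 = 1·1209 + 1131; 1209 = 1·1131 + 78; 1131 = 14·78 + 39; 78 = 2·39 + 0 → 39
gcd(39, 808561): 808561 = 20732·39 + 13; 39 = 3·13 + 0 → 13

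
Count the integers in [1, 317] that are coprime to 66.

97

66 = 2·3·11. Inclusion–exclusion on these primes:
317 − ⌊317/2⌋ − ⌊317/3⌋ − ⌊317/11⌋ + ⌊317/6⌋ + ⌊317/22⌋ + ⌊317/33⌋ − ⌊317/66⌋ = 97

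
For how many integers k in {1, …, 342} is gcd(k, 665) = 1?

222

Prime factors of 665: 5, 7, 19. Count integers ≤ 342 divisible by none of them.
By inclusion–exclusion: 342 − ⌊342/5⌋ − ⌊342/7⌋ − ⌊342/19⌋ + ⌊342/35⌋ + ⌊342/95⌋ + ⌊342/133⌋ − ⌊342/665⌋ = 222.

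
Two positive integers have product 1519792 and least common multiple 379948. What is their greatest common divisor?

gcd·lcm = product, so gcd = 1519792/379948 = 4.

4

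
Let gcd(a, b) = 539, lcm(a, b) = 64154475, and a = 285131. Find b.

121275

Using ab = gcd(a,b)·lcm(a,b) = 539·64154475 = 34579262025, we get b = 34579262025/285131 = 121275.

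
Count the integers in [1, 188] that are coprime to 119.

119 = 7·17. Inclusion–exclusion on these primes:
188 − ⌊188/7⌋ − ⌊188/17⌋ + ⌊188/119⌋ = 152

152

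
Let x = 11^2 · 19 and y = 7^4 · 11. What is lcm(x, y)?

5519899

max exponent per prime: 7^4 · 11^2 · 19 = 5519899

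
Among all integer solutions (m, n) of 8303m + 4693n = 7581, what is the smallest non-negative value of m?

gcd(8303, 4693) = 361 (Euclid: 8303 = 1·4693 + 3610; 4693 = 1·3610 + 1083; 3610 = 3·1083 + 361; 1083 = 3·361 + 0), and 361 | 7581.
Extended Euclid: 8303·(4) + 4693·(-7) = 361. Scale by 21: m₀ = 84.
General solution m = m₀ + 13t; reducing mod 13 gives m = 6 (and n = -9).

6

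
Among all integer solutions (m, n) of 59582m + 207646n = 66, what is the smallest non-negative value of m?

Reduce mod 207646: 59582m ≡ 66 (mod 207646). With g = gcd(59582, 207646) = 2 dividing 66, divide through: 29791m ≡ 33 (mod 103823).
Since gcd(29791, 103823) = 1, m ≡ 33·(29791)⁻¹ ≡ 61525 (mod 103823). Smallest non-negative: 61525.

61525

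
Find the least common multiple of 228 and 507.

228 = 2² · 3 · 19; 507 = 3 · 13²
max exponents: 2² · 3 · 13² · 19 = 38532

38532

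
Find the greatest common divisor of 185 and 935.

5

185 = 5 · 37
935 = 5 · 11 · 17
Common: 5 = 5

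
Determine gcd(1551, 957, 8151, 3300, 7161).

1551 = 3 · 11 · 47; 957 = 3 · 11 · 29; 8151 = 3 · 11 · 13 · 19; 3300 = 2² · 3 · 5² · 11; 7161 = 3 · 7 · 11 · 31
gcd takes min exponent of each prime: 3 · 11 = 33

33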